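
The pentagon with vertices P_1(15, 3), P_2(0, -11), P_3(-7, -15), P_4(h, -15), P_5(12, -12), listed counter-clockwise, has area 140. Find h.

7

The doubled signed area Σ (x_i y_{i+1} − x_{i+1} y_i) is linear in h.
With h=0 it equals 259; the coefficient of h is 3 (from the two edges through P_4).
So 3·h + 259 = 2·140 = 280 ⇒ h = 7.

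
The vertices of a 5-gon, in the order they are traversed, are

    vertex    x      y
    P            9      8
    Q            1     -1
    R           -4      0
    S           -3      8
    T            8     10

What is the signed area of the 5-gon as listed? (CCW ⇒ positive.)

-86.5

Σ = (-17) + (-4) + (-32) + (-94) + (-26) = -173
Signed area = Σ/2 = -86.5 (negative ⇒ clockwise traversal).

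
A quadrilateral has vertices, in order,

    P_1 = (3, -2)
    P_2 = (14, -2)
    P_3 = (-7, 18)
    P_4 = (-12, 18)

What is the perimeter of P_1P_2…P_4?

|P_1P_2| = √((11)² + (0)²) = √121 = 11
|P_2P_3| = √((-21)² + (20)²) = √841 = 29
|P_3P_4| = √((-5)² + (0)²) = √25 = 5
|P_4P_1| = √((15)² + (-20)²) = √625 = 25
Perimeter = 11 + 29 + 5 + 25 = 70.

70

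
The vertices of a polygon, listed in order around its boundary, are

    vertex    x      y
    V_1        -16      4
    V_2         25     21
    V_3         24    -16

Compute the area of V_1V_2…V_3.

750

Σ = (-436) + (-904) + (-160) = -1500
Area = |Σ|/2 = 750.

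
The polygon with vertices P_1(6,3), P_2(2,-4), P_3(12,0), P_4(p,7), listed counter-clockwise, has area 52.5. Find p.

15

Write out the shoelace sum; only the two edges meeting at P_4 involve p:
2·Area = [(12·7 − p·0) + (p·3 − 6·7)] + 18
       = 3·p + 60 = 105
⇒ p = 15.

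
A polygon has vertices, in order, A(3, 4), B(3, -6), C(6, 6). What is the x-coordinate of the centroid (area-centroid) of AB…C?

Apply the shoelace (surveyor's) formula. First the cross-terms c_i = x_i·y_{i+1} − x_{i+1}·y_i:
  -30, 54, 6  ⇒  2A = 30, A = 15.
Then Σ (x_i + x_{i+1})·c_i = 360, so x̄ = 360 / (6·15) = 4.

4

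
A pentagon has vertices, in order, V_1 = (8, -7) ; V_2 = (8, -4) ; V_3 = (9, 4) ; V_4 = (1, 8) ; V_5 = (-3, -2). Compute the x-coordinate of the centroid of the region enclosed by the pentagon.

Apply Gauss's area formula. First the cross-terms c_i = x_i·y_{i+1} − x_{i+1}·y_i:
  24, 68, 68, 22, 37  ⇒  2A = 219, A = 109.5.
Then Σ (x_i + x_{i+1})·c_i = 2361, so x̄ = 2361 / (6·109.5) = 787/219.

787/219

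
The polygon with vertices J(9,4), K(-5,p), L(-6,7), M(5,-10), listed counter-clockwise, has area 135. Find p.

Write out the shoelace sum; only the two edges meeting at K involve p:
2·Area = [(9·p − (-5)·4) + ((-5)·7 − (-6)·p)] + 135
       = 15·p + 120 = 270
⇒ p = 10.

10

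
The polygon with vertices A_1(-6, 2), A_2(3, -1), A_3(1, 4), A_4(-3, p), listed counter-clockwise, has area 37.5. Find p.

8

Write out the shoelace sum; only the two edges meeting at A_4 involve p:
2·Area = [(1·p − (-3)·4) + ((-3)·2 − (-6)·p)] + 13
       = 7·p + 19 = 75
⇒ p = 8.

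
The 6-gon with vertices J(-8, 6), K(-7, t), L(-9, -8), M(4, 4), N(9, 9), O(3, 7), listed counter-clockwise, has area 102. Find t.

0

Write out the shoelace sum; only the two edges meeting at K involve t:
2·Area = [((-8)·t − (-7)·6) + ((-7)·(-8) − (-9)·t)] + 106
       = 1·t + 204 = 204
⇒ t = 0.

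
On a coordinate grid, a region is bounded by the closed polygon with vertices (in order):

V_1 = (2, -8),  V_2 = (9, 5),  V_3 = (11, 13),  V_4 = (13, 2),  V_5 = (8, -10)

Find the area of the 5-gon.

Apply the shoelace (surveyor's) formula: 2A = Σ (x_i·y_{i+1} − x_{i+1}·y_i), indices taken mod 5.
Cross-terms: 82, 62, -147, -146, -44  ⇒  Σ = -193
Area = |Σ|/2 = 96.5.

96.5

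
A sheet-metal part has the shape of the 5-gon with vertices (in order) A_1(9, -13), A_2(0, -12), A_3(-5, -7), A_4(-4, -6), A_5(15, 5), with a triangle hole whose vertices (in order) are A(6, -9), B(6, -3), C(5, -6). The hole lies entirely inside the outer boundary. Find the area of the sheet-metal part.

Outer boundary:
Σ = (-108) + (-60) + (2) + (70) + (-240) = -336
Area = |Σ|/2 = 168.
Hole:
Σ = (36) + (-21) + (-9) = 6
Area = |Σ|/2 = 3.
Net area = 168 − 3 = 165.

165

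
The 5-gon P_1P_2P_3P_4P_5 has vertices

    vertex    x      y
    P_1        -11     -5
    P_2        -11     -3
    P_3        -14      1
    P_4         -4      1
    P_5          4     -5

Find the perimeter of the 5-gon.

42

|P_1P_2| = √((0)² + (2)²) = √4 = 2
|P_2P_3| = √((-3)² + (4)²) = √25 = 5
|P_3P_4| = √((10)² + (0)²) = √100 = 10
|P_4P_5| = √((8)² + (-6)²) = √100 = 10
|P_5P_1| = √((-15)² + (0)²) = √225 = 15
Perimeter = 2 + 5 + 10 + 10 + 15 = 42.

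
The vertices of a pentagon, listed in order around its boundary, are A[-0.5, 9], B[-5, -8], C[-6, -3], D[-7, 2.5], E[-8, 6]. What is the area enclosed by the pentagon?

55.5

Apply Gauss's area formula: 2A = Σ (x_i·y_{i+1} − x_{i+1}·y_i), indices taken mod 5.
A→B: (-0.5)(-8) − (-5)(9) = 49
B→C: (-5)(-3) − (-6)(-8) = -33
C→D: (-6)(2.5) − (-7)(-3) = -36
D→E: (-7)(6) − (-8)(2.5) = -22
E→A: (-8)(9) − (-0.5)(6) = -69
Σ = -111
Area = |Σ|/2 = 55.5.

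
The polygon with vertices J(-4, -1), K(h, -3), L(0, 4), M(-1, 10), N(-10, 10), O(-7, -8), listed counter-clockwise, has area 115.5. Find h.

Write out the shoelace sum; only the two edges meeting at K involve h:
2·Area = [((-4)·(-3) − h·(-1)) + (h·4 − 0·(-3))] + 219
       = 5·h + 231 = 231
⇒ h = 0.

0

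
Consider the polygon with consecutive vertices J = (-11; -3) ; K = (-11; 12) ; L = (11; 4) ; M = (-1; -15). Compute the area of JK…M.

332

J→K: (-11)(12) − (-11)(-3) = -165
K→L: (-11)(4) − (11)(12) = -176
L→M: (11)(-15) − (-1)(4) = -161
M→J: (-1)(-3) − (-11)(-15) = -162
Σ = -664
Area = |Σ|/2 = 332.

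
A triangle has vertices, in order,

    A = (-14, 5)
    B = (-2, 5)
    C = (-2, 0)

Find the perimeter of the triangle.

|AB| = √((12)² + (0)²) = √144 = 12
|BC| = √((0)² + (-5)²) = √25 = 5
|CA| = √((-12)² + (5)²) = √169 = 13
Perimeter = 12 + 5 + 13 = 30.

30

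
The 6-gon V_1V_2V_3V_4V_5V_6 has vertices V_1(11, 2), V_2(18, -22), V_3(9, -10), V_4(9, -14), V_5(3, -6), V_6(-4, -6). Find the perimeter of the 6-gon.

78

|V_1V_2| = √((7)² + (-24)²) = √625 = 25
|V_2V_3| = √((-9)² + (12)²) = √225 = 15
|V_3V_4| = √((0)² + (-4)²) = √16 = 4
|V_4V_5| = √((-6)² + (8)²) = √100 = 10
|V_5V_6| = √((-7)² + (0)²) = √49 = 7
|V_6V_1| = √((15)² + (8)²) = √289 = 17
Perimeter = 25 + 15 + 4 + 10 + 7 + 17 = 78.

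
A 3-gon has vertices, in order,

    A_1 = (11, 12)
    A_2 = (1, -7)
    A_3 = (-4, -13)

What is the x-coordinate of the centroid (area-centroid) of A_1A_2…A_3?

8/3

Apply the shoelace (surveyor's) formula. First the cross-terms c_i = x_i·y_{i+1} − x_{i+1}·y_i:
  -89, -41, 95  ⇒  2A = -35, A = -17.5.
Then Σ (x_i + x_{i+1})·c_i = -280, so x̄ = -280 / (6·(-17.5)) = 8/3.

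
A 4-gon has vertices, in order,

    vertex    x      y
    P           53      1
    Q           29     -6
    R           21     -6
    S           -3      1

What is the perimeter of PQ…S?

|PQ| = √((-24)² + (-7)²) = √625 = 25
|QR| = √((-8)² + (0)²) = √64 = 8
|RS| = √((-24)² + (7)²) = √625 = 25
|SP| = √((56)² + (0)²) = √3136 = 56
Perimeter = 25 + 8 + 25 + 56 = 114.

114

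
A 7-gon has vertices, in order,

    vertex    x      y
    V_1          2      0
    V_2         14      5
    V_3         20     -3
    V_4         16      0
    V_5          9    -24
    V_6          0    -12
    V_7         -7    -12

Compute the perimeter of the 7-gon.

|V_1V_2| = √((12)² + (5)²) = √169 = 13
|V_2V_3| = √((6)² + (-8)²) = √100 = 10
|V_3V_4| = √((-4)² + (3)²) = √25 = 5
|V_4V_5| = √((-7)² + (-24)²) = √625 = 25
|V_5V_6| = √((-9)² + (12)²) = √225 = 15
|V_6V_7| = √((-7)² + (0)²) = √49 = 7
|V_7V_1| = √((9)² + (12)²) = √225 = 15
Perimeter = 13 + 10 + 5 + 25 + 15 + 7 + 15 = 90.

90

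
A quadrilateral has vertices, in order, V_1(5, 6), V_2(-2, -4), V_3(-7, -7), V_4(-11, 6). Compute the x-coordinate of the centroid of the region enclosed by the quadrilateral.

Apply the surveyor's formula. First the cross-terms c_i = x_i·y_{i+1} − x_{i+1}·y_i:
  -8, -14, -119, -96  ⇒  2A = -237, A = -118.5.
Then Σ (x_i + x_{i+1})·c_i = 2820, so x̄ = 2820 / (6·(-118.5)) = -940/237.

-940/237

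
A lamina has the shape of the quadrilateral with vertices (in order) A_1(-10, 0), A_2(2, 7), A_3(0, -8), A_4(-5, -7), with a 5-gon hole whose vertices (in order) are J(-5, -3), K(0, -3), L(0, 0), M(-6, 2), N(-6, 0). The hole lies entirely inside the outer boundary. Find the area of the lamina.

Outer boundary:
Cross-terms: -70, -16, -40, -70  ⇒  Σ = -196
Area = |Σ|/2 = 98.
Hole:
J→K: (-5)(-3) − (0)(-3) = 15
K→L: (0)(0) − (0)(-3) = 0
L→M: (0)(2) − (-6)(0) = 0
M→N: (-6)(0) − (-6)(2) = 12
N→J: (-6)(-3) − (-5)(0) = 18
Σ = 45
Area = |Σ|/2 = 22.5.
Net area = 98 − 22.5 = 75.5.

75.5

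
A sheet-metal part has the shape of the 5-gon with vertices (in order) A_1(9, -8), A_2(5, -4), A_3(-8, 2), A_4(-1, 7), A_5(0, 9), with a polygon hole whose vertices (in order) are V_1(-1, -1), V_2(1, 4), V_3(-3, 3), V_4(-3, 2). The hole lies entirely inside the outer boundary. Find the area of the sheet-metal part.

Outer boundary:
Apply the shoelace (surveyor's) formula: 2A = Σ (x_i·y_{i+1} − x_{i+1}·y_i), indices taken mod 5.
Σ = (4) + (-22) + (-54) + (-9) + (-81) = -162
Area = |Σ|/2 = 81.
Hole:
Apply Gauss's area formula: 2A = Σ (x_i·y_{i+1} − x_{i+1}·y_i), indices taken mod 4.
Σ = (-3) + (15) + (3) + (5) = 20
Area = |Σ|/2 = 10.
Net area = 81 − 10 = 71.

71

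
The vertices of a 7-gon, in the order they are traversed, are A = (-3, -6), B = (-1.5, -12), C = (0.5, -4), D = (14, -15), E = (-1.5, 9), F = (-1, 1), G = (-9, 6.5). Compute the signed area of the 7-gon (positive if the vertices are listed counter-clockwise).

Apply the shoelace (surveyor's) formula: 2A = Σ (x_i·y_{i+1} − x_{i+1}·y_i), indices taken mod 7.
Σ = (27) + (12) + (48.5) + (103.5) + (7.5) + (2.5) + (73.5) = 274.5
Signed area = Σ/2 = 137.25 (positive ⇒ counter-clockwise traversal).

137.25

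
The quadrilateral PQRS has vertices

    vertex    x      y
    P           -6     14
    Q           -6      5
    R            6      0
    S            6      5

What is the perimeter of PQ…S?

|PQ| = √((0)² + (-9)²) = √81 = 9
|QR| = √((12)² + (-5)²) = √169 = 13
|RS| = √((0)² + (5)²) = √25 = 5
|SP| = √((-12)² + (9)²) = √225 = 15
Perimeter = 9 + 13 + 5 + 15 = 42.

42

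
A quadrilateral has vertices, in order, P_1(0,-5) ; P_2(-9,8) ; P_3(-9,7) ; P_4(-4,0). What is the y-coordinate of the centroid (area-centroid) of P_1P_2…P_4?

8/3

Apply Gauss's area formula. First the cross-terms c_i = x_i·y_{i+1} − x_{i+1}·y_i:
  -45, 9, 28, 20  ⇒  2A = 12, A = 6.
Then Σ (y_i + y_{i+1})·c_i = 96, so ȳ = 96 / (6·6) = 8/3.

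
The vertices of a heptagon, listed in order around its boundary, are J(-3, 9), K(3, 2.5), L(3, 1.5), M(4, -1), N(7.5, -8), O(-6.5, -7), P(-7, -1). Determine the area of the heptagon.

142

J→K: (-3)(2.5) − (3)(9) = -34.5
K→L: (3)(1.5) − (3)(2.5) = -3
L→M: (3)(-1) − (4)(1.5) = -9
M→N: (4)(-8) − (7.5)(-1) = -24.5
N→O: (7.5)(-7) − (-6.5)(-8) = -104.5
O→P: (-6.5)(-1) − (-7)(-7) = -42.5
P→J: (-7)(9) − (-3)(-1) = -66
Σ = -284
Area = |Σ|/2 = 142.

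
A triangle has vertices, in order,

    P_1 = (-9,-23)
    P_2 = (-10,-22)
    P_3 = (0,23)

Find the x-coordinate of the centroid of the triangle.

-19/3

Apply Gauss's area formula. First the cross-terms c_i = x_i·y_{i+1} − x_{i+1}·y_i:
  -32, -230, 207  ⇒  2A = -55, A = -27.5.
Then Σ (x_i + x_{i+1})·c_i = 1045, so x̄ = 1045 / (6·(-27.5)) = -19/3.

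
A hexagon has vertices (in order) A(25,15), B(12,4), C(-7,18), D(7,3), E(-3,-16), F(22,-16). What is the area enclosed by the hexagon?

522

A→B: (25)(4) − (12)(15) = -80
B→C: (12)(18) − (-7)(4) = 244
C→D: (-7)(3) − (7)(18) = -147
D→E: (7)(-16) − (-3)(3) = -103
E→F: (-3)(-16) − (22)(-16) = 400
F→A: (22)(15) − (25)(-16) = 730
Σ = 1044
Area = |Σ|/2 = 522.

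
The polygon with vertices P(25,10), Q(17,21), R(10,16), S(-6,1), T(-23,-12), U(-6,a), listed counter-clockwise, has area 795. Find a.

Write out the shoelace sum; only the two edges meeting at U involve a:
2·Area = [((-23)·a − (-6)·(-12)) + ((-6)·10 − 25·a)] + 618
       = -48·a + 486 = 1590
⇒ a = -23.

-23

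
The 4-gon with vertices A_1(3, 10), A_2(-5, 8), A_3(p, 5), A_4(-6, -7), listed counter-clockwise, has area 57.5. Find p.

-5

The doubled signed area Σ (x_i y_{i+1} − x_{i+1} y_i) is linear in p.
With p=0 it equals 40; the coefficient of p is -15 (from the two edges through A_3).
So -15·p + 40 = 2·57.5 = 115 ⇒ p = -5.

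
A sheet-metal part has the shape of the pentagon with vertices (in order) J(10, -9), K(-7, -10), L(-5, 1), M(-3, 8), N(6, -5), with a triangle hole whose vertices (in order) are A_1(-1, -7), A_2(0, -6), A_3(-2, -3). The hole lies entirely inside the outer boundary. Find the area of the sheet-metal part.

Outer boundary:
Apply the shoelace formula: 2A = Σ (x_i·y_{i+1} − x_{i+1}·y_i), indices taken mod 5.
J→K: (10)(-10) − (-7)(-9) = -163
K→L: (-7)(1) − (-5)(-10) = -57
L→M: (-5)(8) − (-3)(1) = -37
M→N: (-3)(-5) − (6)(8) = -33
N→J: (6)(-9) − (10)(-5) = -4
Σ = -294
Area = |Σ|/2 = 147.
Hole:
Σ = (6) + (-12) + (11) = 5
Area = |Σ|/2 = 2.5.
Net area = 147 − 2.5 = 144.5.

144.5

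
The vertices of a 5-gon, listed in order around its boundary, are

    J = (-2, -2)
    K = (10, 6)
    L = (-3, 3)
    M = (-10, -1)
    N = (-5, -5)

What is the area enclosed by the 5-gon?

67

Apply the shoelace (surveyor's) formula: 2A = Σ (x_i·y_{i+1} − x_{i+1}·y_i), indices taken mod 5.
Cross-terms: 8, 48, 33, 45, 0  ⇒  Σ = 134
Area = |Σ|/2 = 67.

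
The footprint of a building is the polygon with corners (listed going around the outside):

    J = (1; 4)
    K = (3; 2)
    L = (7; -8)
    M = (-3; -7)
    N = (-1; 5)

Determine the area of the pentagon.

76

Apply the shoelace (surveyor's) formula: 2A = Σ (x_i·y_{i+1} − x_{i+1}·y_i), indices taken mod 5.
J→K: (1)(2) − (3)(4) = -10
K→L: (3)(-8) − (7)(2) = -38
L→M: (7)(-7) − (-3)(-8) = -73
M→N: (-3)(5) − (-1)(-7) = -22
N→J: (-1)(4) − (1)(5) = -9
Σ = -152
Area = |Σ|/2 = 76.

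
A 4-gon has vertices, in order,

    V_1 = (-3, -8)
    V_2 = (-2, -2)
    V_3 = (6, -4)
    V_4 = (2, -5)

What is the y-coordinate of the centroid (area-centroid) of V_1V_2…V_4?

Apply the shoelace (surveyor's) formula. First the cross-terms c_i = x_i·y_{i+1} − x_{i+1}·y_i:
  -10, 20, -22, -31  ⇒  2A = -43, A = -21.5.
Then Σ (y_i + y_{i+1})·c_i = 581, so ȳ = 581 / (6·(-21.5)) = -581/129.

-581/129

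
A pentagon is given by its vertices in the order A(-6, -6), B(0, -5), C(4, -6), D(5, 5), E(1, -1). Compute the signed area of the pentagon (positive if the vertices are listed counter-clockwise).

Cross-terms: 30, 20, 50, -10, -12  ⇒  Σ = 78
Signed area = Σ/2 = 39 (positive ⇒ counter-clockwise traversal).

39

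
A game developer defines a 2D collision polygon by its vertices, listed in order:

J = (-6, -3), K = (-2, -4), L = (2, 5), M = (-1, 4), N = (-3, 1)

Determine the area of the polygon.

27.5

Σ = (18) + (-2) + (13) + (11) + (15) = 55
Area = |Σ|/2 = 27.5.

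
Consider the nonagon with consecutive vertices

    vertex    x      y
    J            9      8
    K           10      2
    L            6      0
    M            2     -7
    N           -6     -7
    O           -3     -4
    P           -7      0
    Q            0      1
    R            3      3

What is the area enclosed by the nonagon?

105

Apply Gauss's area formula: 2A = Σ (x_i·y_{i+1} − x_{i+1}·y_i), indices taken mod 9.
Cross-terms: -62, -12, -42, -56, 3, -28, -7, -3, -3  ⇒  Σ = -210
Area = |Σ|/2 = 105.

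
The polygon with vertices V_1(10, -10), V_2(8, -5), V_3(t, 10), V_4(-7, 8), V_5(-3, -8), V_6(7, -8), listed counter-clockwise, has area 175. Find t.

0

Write out the shoelace sum; only the two edges meeting at V_3 involve t:
2·Area = [(8·10 − t·(-5)) + (t·8 − (-7)·10)] + 200
       = 13·t + 350 = 350
⇒ t = 0.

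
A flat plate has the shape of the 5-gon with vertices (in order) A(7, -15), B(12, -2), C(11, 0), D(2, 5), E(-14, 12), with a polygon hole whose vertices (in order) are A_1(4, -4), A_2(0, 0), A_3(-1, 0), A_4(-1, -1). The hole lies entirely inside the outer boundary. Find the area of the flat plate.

Outer boundary:
Cross-terms: 166, 22, 55, 94, 126  ⇒  Σ = 463
Area = |Σ|/2 = 231.5.
Hole:
Apply Gauss's area formula: 2A = Σ (x_i·y_{i+1} − x_{i+1}·y_i), indices taken mod 4.
Cross-terms: 0, 0, 1, 8  ⇒  Σ = 9
Area = |Σ|/2 = 4.5.
Net area = 231.5 − 4.5 = 227.

227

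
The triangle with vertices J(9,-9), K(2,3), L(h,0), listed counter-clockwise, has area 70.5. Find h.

Write out the shoelace sum; only the two edges meeting at L involve h:
2·Area = [(2·0 − h·3) + (h·(-9) − 9·0)] + 45
       = -12·h + 45 = 141
⇒ h = -8.

-8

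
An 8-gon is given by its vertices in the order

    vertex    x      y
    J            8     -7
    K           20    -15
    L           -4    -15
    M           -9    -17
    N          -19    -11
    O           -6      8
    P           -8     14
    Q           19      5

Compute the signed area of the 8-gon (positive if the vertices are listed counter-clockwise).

Apply the shoelace (surveyor's) formula: 2A = Σ (x_i·y_{i+1} − x_{i+1}·y_i), indices taken mod 8.
J→K: (8)(-15) − (20)(-7) = 20
K→L: (20)(-15) − (-4)(-15) = -360
L→M: (-4)(-17) − (-9)(-15) = -67
M→N: (-9)(-11) − (-19)(-17) = -224
N→O: (-19)(8) − (-6)(-11) = -218
O→P: (-6)(14) − (-8)(8) = -20
P→Q: (-8)(5) − (19)(14) = -306
Q→J: (19)(-7) − (8)(5) = -173
Σ = -1348
Signed area = Σ/2 = -674 (negative ⇒ clockwise traversal).

-674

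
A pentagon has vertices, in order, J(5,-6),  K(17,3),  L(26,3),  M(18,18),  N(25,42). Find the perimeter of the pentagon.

|JK| = √((12)² + (9)²) = √225 = 15
|KL| = √((9)² + (0)²) = √81 = 9
|LM| = √((-8)² + (15)²) = √289 = 17
|MN| = √((7)² + (24)²) = √625 = 25
|NJ| = √((-20)² + (-48)²) = √2704 = 52
Perimeter = 15 + 9 + 17 + 25 + 52 = 118.

118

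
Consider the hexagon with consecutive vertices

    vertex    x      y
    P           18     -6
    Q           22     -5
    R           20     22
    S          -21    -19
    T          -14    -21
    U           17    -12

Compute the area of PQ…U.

761

Σ = (42) + (584) + (82) + (175) + (525) + (114) = 1522
Area = |Σ|/2 = 761.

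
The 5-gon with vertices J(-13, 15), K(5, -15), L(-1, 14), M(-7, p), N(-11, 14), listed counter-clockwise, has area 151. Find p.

11

Write out the shoelace sum; only the two edges meeting at M involve p:
2·Area = [((-1)·p − (-7)·14) + ((-7)·14 − (-11)·p)] + 192
       = 10·p + 192 = 302
⇒ p = 11.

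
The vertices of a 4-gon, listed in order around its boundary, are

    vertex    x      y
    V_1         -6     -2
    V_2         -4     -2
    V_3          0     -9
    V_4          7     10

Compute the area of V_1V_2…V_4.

Cross-terms: 4, 36, 63, 46  ⇒  Σ = 149
Area = |Σ|/2 = 74.5.

74.5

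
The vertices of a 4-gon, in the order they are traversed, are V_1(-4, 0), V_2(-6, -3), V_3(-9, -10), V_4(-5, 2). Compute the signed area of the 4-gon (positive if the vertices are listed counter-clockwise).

-7.5

Cross-terms: 12, 33, -68, 8  ⇒  Σ = -15
Signed area = Σ/2 = -7.5 (negative ⇒ clockwise traversal).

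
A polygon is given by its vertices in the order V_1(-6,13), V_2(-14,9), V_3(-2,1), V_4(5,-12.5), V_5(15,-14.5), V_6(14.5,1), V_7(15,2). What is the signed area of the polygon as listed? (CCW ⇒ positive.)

356.625

Σ = (128) + (4) + (20) + (115) + (225.25) + (14) + (207) = 713.25
Signed area = Σ/2 = 356.625 (positive ⇒ counter-clockwise traversal).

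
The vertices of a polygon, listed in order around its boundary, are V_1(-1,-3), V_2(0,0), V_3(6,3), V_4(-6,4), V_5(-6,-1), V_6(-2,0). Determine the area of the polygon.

Cross-terms: 0, 0, 42, 30, -2, 6  ⇒  Σ = 76
Area = |Σ|/2 = 38.

38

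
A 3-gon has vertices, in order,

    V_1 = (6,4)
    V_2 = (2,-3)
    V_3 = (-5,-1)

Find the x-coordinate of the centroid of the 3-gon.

1

Apply the shoelace formula. First the cross-terms c_i = x_i·y_{i+1} − x_{i+1}·y_i:
  -26, -17, -14  ⇒  2A = -57, A = -28.5.
Then Σ (x_i + x_{i+1})·c_i = -171, so x̄ = -171 / (6·(-28.5)) = 1.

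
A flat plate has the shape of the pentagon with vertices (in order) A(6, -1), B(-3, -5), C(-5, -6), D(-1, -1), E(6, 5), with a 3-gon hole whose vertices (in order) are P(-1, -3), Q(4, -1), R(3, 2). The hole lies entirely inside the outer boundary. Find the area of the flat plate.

29.5

Outer boundary:
Σ = (-33) + (-7) + (-1) + (1) + (-36) = -76
Area = |Σ|/2 = 38.
Hole:
Apply the surveyor's formula: 2A = Σ (x_i·y_{i+1} − x_{i+1}·y_i), indices taken mod 3.
Cross-terms: 13, 11, -7  ⇒  Σ = 17
Area = |Σ|/2 = 8.5.
Net area = 38 − 8.5 = 29.5.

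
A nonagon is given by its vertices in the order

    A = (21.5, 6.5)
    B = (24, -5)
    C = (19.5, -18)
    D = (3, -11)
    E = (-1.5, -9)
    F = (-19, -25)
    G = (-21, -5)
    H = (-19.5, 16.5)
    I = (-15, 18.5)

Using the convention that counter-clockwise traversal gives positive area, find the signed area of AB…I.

Apply the shoelace (surveyor's) formula: 2A = Σ (x_i·y_{i+1} − x_{i+1}·y_i), indices taken mod 9.
Σ = (-263.5) + (-334.5) + (-160.5) + (-43.5) + (-133.5) + (-430) + (-444) + (-113.25) + (-495.25) = -2418
Signed area = Σ/2 = -1209 (negative ⇒ clockwise traversal).

-1209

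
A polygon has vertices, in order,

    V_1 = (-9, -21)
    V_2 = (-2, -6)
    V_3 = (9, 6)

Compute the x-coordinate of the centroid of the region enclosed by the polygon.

-2/3

Apply the shoelace (surveyor's) formula. First the cross-terms c_i = x_i·y_{i+1} − x_{i+1}·y_i:
  12, 42, -135  ⇒  2A = -81, A = -40.5.
Then Σ (x_i + x_{i+1})·c_i = 162, so x̄ = 162 / (6·(-40.5)) = -2/3.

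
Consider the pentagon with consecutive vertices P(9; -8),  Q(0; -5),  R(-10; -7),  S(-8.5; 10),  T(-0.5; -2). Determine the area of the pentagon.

105.25

Apply the shoelace (surveyor's) formula: 2A = Σ (x_i·y_{i+1} − x_{i+1}·y_i), indices taken mod 5.
Cross-terms: -45, -50, -159.5, 22, 22  ⇒  Σ = -210.5
Area = |Σ|/2 = 105.25.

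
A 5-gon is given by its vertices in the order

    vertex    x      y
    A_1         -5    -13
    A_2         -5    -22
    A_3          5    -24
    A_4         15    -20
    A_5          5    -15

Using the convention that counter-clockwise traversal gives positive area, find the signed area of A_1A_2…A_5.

135

Apply the surveyor's formula: 2A = Σ (x_i·y_{i+1} − x_{i+1}·y_i), indices taken mod 5.
Σ = (45) + (230) + (260) + (-125) + (-140) = 270
Signed area = Σ/2 = 135 (positive ⇒ counter-clockwise traversal).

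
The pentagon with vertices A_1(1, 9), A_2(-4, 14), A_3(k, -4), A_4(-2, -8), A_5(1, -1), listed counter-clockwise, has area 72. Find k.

The doubled signed area Σ (x_i y_{i+1} − x_{i+1} y_i) is linear in k.
With k=0 it equals 78; the coefficient of k is -22 (from the two edges through A_3).
So -22·k + 78 = 2·72 = 144 ⇒ k = -3.

-3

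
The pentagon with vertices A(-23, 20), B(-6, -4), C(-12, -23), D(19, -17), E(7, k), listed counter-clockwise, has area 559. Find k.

The doubled signed area Σ (x_i y_{i+1} − x_{i+1} y_i) is linear in k.
With k=0 it equals 1202; the coefficient of k is 42 (from the two edges through E).
So 42·k + 1202 = 2·559 = 1118 ⇒ k = -2.

-2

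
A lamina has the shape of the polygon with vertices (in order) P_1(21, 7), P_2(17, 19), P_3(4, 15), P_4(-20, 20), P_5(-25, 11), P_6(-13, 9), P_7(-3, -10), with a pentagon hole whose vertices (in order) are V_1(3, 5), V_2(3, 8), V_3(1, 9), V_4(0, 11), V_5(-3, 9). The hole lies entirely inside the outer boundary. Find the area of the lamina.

Outer boundary:
Cross-terms: 280, 179, 380, 280, -82, 157, 189  ⇒  Σ = 1383
Area = |Σ|/2 = 691.5.
Hole:
Apply the surveyor's formula: 2A = Σ (x_i·y_{i+1} − x_{i+1}·y_i), indices taken mod 5.
V_1→V_2: (3)(8) − (3)(5) = 9
V_2→V_3: (3)(9) − (1)(8) = 19
V_3→V_4: (1)(11) − (0)(9) = 11
V_4→V_5: (0)(9) − (-3)(11) = 33
V_5→V_1: (-3)(5) − (3)(9) = -42
Σ = 30
Area = |Σ|/2 = 15.
Net area = 691.5 − 15 = 676.5.

676.5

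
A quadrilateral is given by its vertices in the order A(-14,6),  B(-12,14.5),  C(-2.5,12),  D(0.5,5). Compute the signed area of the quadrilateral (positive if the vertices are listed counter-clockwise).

-92.125

Apply the shoelace formula: 2A = Σ (x_i·y_{i+1} − x_{i+1}·y_i), indices taken mod 4.
A→B: (-14)(14.5) − (-12)(6) = -131
B→C: (-12)(12) − (-2.5)(14.5) = -107.75
C→D: (-2.5)(5) − (0.5)(12) = -18.5
D→A: (0.5)(6) − (-14)(5) = 73
Σ = -184.25
Signed area = Σ/2 = -92.125 (negative ⇒ clockwise traversal).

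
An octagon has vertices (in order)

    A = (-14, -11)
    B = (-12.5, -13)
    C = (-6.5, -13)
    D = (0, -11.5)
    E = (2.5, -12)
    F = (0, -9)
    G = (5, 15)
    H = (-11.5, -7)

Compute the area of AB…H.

Apply the shoelace (surveyor's) formula: 2A = Σ (x_i·y_{i+1} − x_{i+1}·y_i), indices taken mod 8.
Cross-terms: 44.5, 78, 74.75, 28.75, -22.5, 45, 137.5, 28.5  ⇒  Σ = 414.5
Area = |Σ|/2 = 207.25.

207.25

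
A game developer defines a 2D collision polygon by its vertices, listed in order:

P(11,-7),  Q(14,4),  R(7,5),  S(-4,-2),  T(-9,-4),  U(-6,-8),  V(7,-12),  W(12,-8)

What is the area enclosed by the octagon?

228

Σ = (142) + (42) + (6) + (-2) + (48) + (128) + (88) + (4) = 456
Area = |Σ|/2 = 228.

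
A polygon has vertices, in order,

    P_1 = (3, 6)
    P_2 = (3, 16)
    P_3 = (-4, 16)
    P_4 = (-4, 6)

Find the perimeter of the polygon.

|P_1P_2| = √((0)² + (10)²) = √100 = 10
|P_2P_3| = √((-7)² + (0)²) = √49 = 7
|P_3P_4| = √((0)² + (-10)²) = √100 = 10
|P_4P_1| = √((7)² + (0)²) = √49 = 7
Perimeter = 10 + 7 + 10 + 7 = 34.

34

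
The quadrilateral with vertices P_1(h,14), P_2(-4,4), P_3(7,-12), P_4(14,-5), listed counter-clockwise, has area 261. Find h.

The doubled signed area Σ (x_i y_{i+1} − x_{i+1} y_i) is linear in h.
With h=0 it equals 405; the coefficient of h is 9 (from the two edges through P_1).
So 9·h + 405 = 2·261 = 522 ⇒ h = 13.

13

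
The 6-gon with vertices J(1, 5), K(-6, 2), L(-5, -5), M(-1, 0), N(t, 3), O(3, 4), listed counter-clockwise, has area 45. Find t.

6

Write out the shoelace sum; only the two edges meeting at N involve t:
2·Area = [((-1)·3 − t·0) + (t·4 − 3·3)] + 78
       = 4·t + 66 = 90
⇒ t = 6.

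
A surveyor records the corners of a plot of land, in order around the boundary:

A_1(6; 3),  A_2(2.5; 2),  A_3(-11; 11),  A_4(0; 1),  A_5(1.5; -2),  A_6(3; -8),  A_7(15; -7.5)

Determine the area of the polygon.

Σ = (4.5) + (49.5) + (-11) + (-1.5) + (-6) + (97.5) + (90) = 223
Area = |Σ|/2 = 111.5.

111.5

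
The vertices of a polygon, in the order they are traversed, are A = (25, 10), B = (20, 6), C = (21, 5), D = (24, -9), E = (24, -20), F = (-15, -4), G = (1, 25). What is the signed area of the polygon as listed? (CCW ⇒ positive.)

Σ = (-50) + (-26) + (-309) + (-264) + (-396) + (-371) + (-615) = -2031
Signed area = Σ/2 = -1015.5 (negative ⇒ clockwise traversal).

-1015.5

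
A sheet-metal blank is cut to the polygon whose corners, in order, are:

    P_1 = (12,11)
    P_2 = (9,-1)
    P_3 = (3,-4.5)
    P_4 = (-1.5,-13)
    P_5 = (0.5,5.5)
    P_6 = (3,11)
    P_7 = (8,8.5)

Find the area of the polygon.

Σ = (-111) + (-37.5) + (-45.75) + (-1.75) + (-11) + (-62.5) + (-14) = -283.5
Area = |Σ|/2 = 141.75.

141.75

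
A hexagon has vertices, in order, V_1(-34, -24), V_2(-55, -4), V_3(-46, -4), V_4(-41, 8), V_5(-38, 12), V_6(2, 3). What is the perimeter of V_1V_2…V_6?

|V_1V_2| = √((-21)² + (20)²) = √841 = 29
|V_2V_3| = √((9)² + (0)²) = √81 = 9
|V_3V_4| = √((5)² + (12)²) = √169 = 13
|V_4V_5| = √((3)² + (4)²) = √25 = 5
|V_5V_6| = √((40)² + (-9)²) = √1681 = 41
|V_6V_1| = √((-36)² + (-27)²) = √2025 = 45
Perimeter = 29 + 9 + 13 + 5 + 41 + 45 = 142.

142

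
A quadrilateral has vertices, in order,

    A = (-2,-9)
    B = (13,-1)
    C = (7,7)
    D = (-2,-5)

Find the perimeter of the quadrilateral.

46

|AB| = √((15)² + (8)²) = √289 = 17
|BC| = √((-6)² + (8)²) = √100 = 10
|CD| = √((-9)² + (-12)²) = √225 = 15
|DA| = √((0)² + (-4)²) = √16 = 4
Perimeter = 17 + 10 + 15 + 4 = 46.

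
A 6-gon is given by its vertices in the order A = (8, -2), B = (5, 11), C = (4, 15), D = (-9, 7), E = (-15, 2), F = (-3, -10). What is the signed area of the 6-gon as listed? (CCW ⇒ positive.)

Apply the shoelace formula: 2A = Σ (x_i·y_{i+1} − x_{i+1}·y_i), indices taken mod 6.
Cross-terms: 98, 31, 163, 87, 156, 86  ⇒  Σ = 621
Signed area = Σ/2 = 310.5 (positive ⇒ counter-clockwise traversal).

310.5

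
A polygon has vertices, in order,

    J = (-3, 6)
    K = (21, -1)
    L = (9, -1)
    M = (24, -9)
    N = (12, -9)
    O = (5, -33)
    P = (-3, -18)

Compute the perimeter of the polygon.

|JK| = √((24)² + (-7)²) = √625 = 25
|KL| = √((-12)² + (0)²) = √144 = 12
|LM| = √((15)² + (-8)²) = √289 = 17
|MN| = √((-12)² + (0)²) = √144 = 12
|NO| = √((-7)² + (-24)²) = √625 = 25
|OP| = √((-8)² + (15)²) = √289 = 17
|PJ| = √((0)² + (24)²) = √576 = 24
Perimeter = 25 + 12 + 17 + 12 + 25 + 17 + 24 = 132.

132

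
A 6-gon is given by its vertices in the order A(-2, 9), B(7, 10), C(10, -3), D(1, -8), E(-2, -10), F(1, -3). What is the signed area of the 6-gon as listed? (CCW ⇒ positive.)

A→B: (-2)(10) − (7)(9) = -83
B→C: (7)(-3) − (10)(10) = -121
C→D: (10)(-8) − (1)(-3) = -77
D→E: (1)(-10) − (-2)(-8) = -26
E→F: (-2)(-3) − (1)(-10) = 16
F→A: (1)(9) − (-2)(-3) = 3
Σ = -288
Signed area = Σ/2 = -144 (negative ⇒ clockwise traversal).

-144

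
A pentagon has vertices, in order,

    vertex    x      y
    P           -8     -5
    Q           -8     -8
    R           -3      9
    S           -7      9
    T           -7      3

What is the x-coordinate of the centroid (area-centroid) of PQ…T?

Apply Gauss's area formula. First the cross-terms c_i = x_i·y_{i+1} − x_{i+1}·y_i:
  24, -96, 36, 42, 59  ⇒  2A = 65, A = 32.5.
Then Σ (x_i + x_{i+1})·c_i = -1161, so x̄ = -1161 / (6·32.5) = -387/65.

-387/65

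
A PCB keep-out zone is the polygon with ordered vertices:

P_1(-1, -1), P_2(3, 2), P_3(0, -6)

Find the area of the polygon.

11.5

Apply the shoelace formula: 2A = Σ (x_i·y_{i+1} − x_{i+1}·y_i), indices taken mod 3.
Σ = (1) + (-18) + (-6) = -23
Area = |Σ|/2 = 11.5.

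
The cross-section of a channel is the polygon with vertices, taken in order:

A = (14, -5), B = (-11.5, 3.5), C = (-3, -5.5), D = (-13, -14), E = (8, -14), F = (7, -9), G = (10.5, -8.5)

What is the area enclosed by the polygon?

Apply the surveyor's formula: 2A = Σ (x_i·y_{i+1} − x_{i+1}·y_i), indices taken mod 7.
Cross-terms: -8.5, 73.75, -29.5, 294, 26, 35, 66.5  ⇒  Σ = 457.25
Area = |Σ|/2 = 228.625.

228.625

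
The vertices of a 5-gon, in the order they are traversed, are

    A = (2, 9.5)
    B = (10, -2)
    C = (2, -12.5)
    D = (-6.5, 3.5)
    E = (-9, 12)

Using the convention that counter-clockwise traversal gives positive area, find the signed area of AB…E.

Σ = (-99) + (-121) + (-74.25) + (-46.5) + (-109.5) = -450.25
Signed area = Σ/2 = -225.125 (negative ⇒ clockwise traversal).

-225.125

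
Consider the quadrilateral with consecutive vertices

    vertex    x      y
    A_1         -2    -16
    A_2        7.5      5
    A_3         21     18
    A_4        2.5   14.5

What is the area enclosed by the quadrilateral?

Apply the shoelace formula: 2A = Σ (x_i·y_{i+1} − x_{i+1}·y_i), indices taken mod 4.
A_1→A_2: (-2)(5) − (7.5)(-16) = 110
A_2→A_3: (7.5)(18) − (21)(5) = 30
A_3→A_4: (21)(14.5) − (2.5)(18) = 259.5
A_4→A_1: (2.5)(-16) − (-2)(14.5) = -11
Σ = 388.5
Area = |Σ|/2 = 194.25.

194.25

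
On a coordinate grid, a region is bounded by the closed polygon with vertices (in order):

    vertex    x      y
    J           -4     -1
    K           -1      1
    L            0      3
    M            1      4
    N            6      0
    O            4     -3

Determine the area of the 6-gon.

34.5

Σ = (-5) + (-3) + (-3) + (-24) + (-18) + (-16) = -69
Area = |Σ|/2 = 34.5.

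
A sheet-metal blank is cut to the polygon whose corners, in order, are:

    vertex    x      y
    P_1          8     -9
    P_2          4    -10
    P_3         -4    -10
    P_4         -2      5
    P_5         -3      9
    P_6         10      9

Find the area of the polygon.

Σ = (-44) + (-80) + (-40) + (-3) + (-117) + (-162) = -446
Area = |Σ|/2 = 223.

223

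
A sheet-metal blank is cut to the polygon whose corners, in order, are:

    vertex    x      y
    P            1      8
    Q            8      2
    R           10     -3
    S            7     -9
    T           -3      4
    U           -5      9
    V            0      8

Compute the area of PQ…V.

114.5

P→Q: (1)(2) − (8)(8) = -62
Q→R: (8)(-3) − (10)(2) = -44
R→S: (10)(-9) − (7)(-3) = -69
S→T: (7)(4) − (-3)(-9) = 1
T→U: (-3)(9) − (-5)(4) = -7
U→V: (-5)(8) − (0)(9) = -40
V→P: (0)(8) − (1)(8) = -8
Σ = -229
Area = |Σ|/2 = 114.5.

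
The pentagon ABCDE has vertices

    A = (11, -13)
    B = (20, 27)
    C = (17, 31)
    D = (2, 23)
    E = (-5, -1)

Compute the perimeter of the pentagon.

108

|AB| = √((9)² + (40)²) = √1681 = 41
|BC| = √((-3)² + (4)²) = √25 = 5
|CD| = √((-15)² + (-8)²) = √289 = 17
|DE| = √((-7)² + (-24)²) = √625 = 25
|EA| = √((16)² + (-12)²) = √400 = 20
Perimeter = 41 + 5 + 17 + 25 + 20 = 108.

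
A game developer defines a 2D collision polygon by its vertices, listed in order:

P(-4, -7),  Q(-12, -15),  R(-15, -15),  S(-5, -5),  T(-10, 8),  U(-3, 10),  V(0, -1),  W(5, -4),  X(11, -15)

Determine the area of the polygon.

197.5

Apply the shoelace formula: 2A = Σ (x_i·y_{i+1} − x_{i+1}·y_i), indices taken mod 9.
Σ = (-24) + (-45) + (0) + (-90) + (-76) + (3) + (5) + (-31) + (-137) = -395
Area = |Σ|/2 = 197.5.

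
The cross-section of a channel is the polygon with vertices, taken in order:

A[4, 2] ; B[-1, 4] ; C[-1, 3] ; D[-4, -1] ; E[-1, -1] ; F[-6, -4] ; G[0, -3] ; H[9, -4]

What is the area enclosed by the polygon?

Apply the surveyor's formula: 2A = Σ (x_i·y_{i+1} − x_{i+1}·y_i), indices taken mod 8.
Cross-terms: 18, 1, 13, 3, -2, 18, 27, 34  ⇒  Σ = 112
Area = |Σ|/2 = 56.

56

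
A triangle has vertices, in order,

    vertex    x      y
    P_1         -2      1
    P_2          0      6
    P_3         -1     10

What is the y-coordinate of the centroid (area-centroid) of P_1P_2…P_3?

17/3

Apply Gauss's area formula. First the cross-terms c_i = x_i·y_{i+1} − x_{i+1}·y_i:
  -12, 6, 19  ⇒  2A = 13, A = 6.5.
Then Σ (y_i + y_{i+1})·c_i = 221, so ȳ = 221 / (6·6.5) = 17/3.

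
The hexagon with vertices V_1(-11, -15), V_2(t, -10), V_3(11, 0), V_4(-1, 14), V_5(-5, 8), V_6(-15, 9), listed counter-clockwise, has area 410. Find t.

-1

Write out the shoelace sum; only the two edges meeting at V_2 involve t:
2·Area = [((-11)·(-10) − t·(-15)) + (t·0 − 11·(-10))] + 615
       = 15·t + 835 = 820
⇒ t = -1.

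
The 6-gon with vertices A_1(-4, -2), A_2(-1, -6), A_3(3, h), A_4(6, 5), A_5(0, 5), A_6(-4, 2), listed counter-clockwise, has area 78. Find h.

-5

The doubled signed area Σ (x_i y_{i+1} − x_{i+1} y_i) is linear in h.
With h=0 it equals 121; the coefficient of h is -7 (from the two edges through A_3).
So -7·h + 121 = 2·78 = 156 ⇒ h = -5.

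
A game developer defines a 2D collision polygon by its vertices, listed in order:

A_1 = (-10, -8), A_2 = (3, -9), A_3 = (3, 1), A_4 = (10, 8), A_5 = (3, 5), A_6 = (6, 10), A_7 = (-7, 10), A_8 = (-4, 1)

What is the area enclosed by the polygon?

A_1→A_2: (-10)(-9) − (3)(-8) = 114
A_2→A_3: (3)(1) − (3)(-9) = 30
A_3→A_4: (3)(8) − (10)(1) = 14
A_4→A_5: (10)(5) − (3)(8) = 26
A_5→A_6: (3)(10) − (6)(5) = 0
A_6→A_7: (6)(10) − (-7)(10) = 130
A_7→A_8: (-7)(1) − (-4)(10) = 33
A_8→A_1: (-4)(-8) − (-10)(1) = 42
Σ = 389
Area = |Σ|/2 = 194.5.

194.5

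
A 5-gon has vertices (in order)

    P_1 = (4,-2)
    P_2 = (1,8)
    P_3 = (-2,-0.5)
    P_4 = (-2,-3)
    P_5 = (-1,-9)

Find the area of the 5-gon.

Apply the surveyor's formula: 2A = Σ (x_i·y_{i+1} − x_{i+1}·y_i), indices taken mod 5.
P_1→P_2: (4)(8) − (1)(-2) = 34
P_2→P_3: (1)(-0.5) − (-2)(8) = 15.5
P_3→P_4: (-2)(-3) − (-2)(-0.5) = 5
P_4→P_5: (-2)(-9) − (-1)(-3) = 15
P_5→P_1: (-1)(-2) − (4)(-9) = 38
Σ = 107.5
Area = |Σ|/2 = 53.75.

53.75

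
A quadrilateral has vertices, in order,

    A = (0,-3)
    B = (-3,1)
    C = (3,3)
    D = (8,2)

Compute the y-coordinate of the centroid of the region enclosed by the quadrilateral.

32/63

Apply the surveyor's formula. First the cross-terms c_i = x_i·y_{i+1} − x_{i+1}·y_i:
  -9, -12, -18, -24  ⇒  2A = -63, A = -31.5.
Then Σ (y_i + y_{i+1})·c_i = -96, so ȳ = -96 / (6·(-31.5)) = 32/63.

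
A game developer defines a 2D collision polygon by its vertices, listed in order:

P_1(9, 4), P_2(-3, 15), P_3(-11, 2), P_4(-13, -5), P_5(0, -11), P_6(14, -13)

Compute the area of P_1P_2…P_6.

Apply the shoelace formula: 2A = Σ (x_i·y_{i+1} − x_{i+1}·y_i), indices taken mod 6.
P_1→P_2: (9)(15) − (-3)(4) = 147
P_2→P_3: (-3)(2) − (-11)(15) = 159
P_3→P_4: (-11)(-5) − (-13)(2) = 81
P_4→P_5: (-13)(-11) − (0)(-5) = 143
P_5→P_6: (0)(-13) − (14)(-11) = 154
P_6→P_1: (14)(4) − (9)(-13) = 173
Σ = 857
Area = |Σ|/2 = 428.5.

428.5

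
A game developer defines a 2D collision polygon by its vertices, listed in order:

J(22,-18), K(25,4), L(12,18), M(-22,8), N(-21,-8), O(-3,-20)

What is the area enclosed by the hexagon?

Apply Gauss's area formula: 2A = Σ (x_i·y_{i+1} − x_{i+1}·y_i), indices taken mod 6.
Σ = (538) + (402) + (492) + (344) + (396) + (494) = 2666
Area = |Σ|/2 = 1333.

1333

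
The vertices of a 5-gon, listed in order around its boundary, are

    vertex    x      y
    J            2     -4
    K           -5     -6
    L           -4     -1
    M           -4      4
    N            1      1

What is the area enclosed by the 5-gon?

Apply Gauss's area formula: 2A = Σ (x_i·y_{i+1} − x_{i+1}·y_i), indices taken mod 5.
Σ = (-32) + (-19) + (-20) + (-8) + (-6) = -85
Area = |Σ|/2 = 42.5.

42.5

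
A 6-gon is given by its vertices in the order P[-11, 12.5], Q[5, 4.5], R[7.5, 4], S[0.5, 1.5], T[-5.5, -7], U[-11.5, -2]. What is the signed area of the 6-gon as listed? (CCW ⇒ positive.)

Cross-terms: -112, -13.75, 9.25, 4.75, -69.5, -165.75  ⇒  Σ = -347
Signed area = Σ/2 = -173.5 (negative ⇒ clockwise traversal).

-173.5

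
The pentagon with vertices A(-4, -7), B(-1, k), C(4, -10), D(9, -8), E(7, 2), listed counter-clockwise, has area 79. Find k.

Write out the shoelace sum; only the two edges meeting at B involve k:
2·Area = [((-4)·k − (-1)·(-7)) + ((-1)·(-10) − 4·k)] + 91
       = -8·k + 94 = 158
⇒ k = -8.

-8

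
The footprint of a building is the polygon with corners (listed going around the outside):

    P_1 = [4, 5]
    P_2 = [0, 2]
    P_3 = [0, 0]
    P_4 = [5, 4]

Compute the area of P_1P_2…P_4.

8.5

Apply the shoelace (surveyor's) formula: 2A = Σ (x_i·y_{i+1} − x_{i+1}·y_i), indices taken mod 4.
Σ = (8) + (0) + (0) + (9) = 17
Area = |Σ|/2 = 8.5.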